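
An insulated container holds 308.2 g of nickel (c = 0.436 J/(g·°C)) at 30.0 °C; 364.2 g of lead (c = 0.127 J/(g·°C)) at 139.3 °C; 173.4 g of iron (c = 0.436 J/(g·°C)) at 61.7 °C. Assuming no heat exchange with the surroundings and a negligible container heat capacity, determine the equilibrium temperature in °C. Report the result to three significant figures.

T_f = 59.1 °C

Σ mᵢcᵢ(T − Tᵢ) = 0  ⇒  T = Σ mᵢcᵢTᵢ / Σ mᵢcᵢ
Σ mᵢcᵢ = 308.2×0.436 + 364.2×0.127 + 173.4×0.436 = 256.2310
Σ mᵢcᵢTᵢ = 134.3752×30.0 + 46.2534×139.3 + 75.6024×61.7 = 15139
T = 15139 / 256.2310 = 59.08 °C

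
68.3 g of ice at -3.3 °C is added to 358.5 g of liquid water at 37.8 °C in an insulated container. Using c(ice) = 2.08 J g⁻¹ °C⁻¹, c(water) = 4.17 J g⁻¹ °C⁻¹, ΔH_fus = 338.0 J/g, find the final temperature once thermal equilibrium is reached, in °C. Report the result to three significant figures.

Heat to bring ice to 0 °C and melt it: q₁ = 68.3×2.08×3.3 + 68.3×338.0 = 23554 J
Heat the water can supply cooling to 0 °C: 358.5×4.17×37.8 = 56508.9 J > q₁, so all ice melts.
Energy balance: 358.5×4.17×(37.8 − T) = 23554 + 68.3×4.17×(T − 0)
1494.945(37.8 − T) = 23554 + 284.811 T
56508.9 − 23554 = 1779.756 T
T = 32954.9 / 1779.756 = 18.52 °C

T_f = 18.5 °C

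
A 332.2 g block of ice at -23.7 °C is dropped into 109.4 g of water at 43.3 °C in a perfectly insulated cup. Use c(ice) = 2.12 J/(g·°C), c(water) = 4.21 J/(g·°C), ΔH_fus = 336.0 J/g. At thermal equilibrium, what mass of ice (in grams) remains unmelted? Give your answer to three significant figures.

m_ice remaining = 323 g

Heat to warm all ice to 0 °C: 332.2×2.12×23.7 = 16691 J
Heat released by water cooling to 0 °C: 109.4×4.21×43.3 = 19943 J
19943 J < 16691 + 332.2×336.0 = 128310.2 J, so not all ice melts; final T = 0 °C.
Heat left for melting: 19943 − 16691 = 3252 J
Mass melted = 3252 / 336.0 = 9.679 g
Ice remaining = 332.2 − 9.679 = 322.521 g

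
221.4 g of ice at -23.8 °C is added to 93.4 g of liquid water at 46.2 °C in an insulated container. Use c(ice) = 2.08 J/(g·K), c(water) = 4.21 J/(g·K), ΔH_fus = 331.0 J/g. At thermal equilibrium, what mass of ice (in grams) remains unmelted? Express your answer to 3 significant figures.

Heat to warm all ice to 0 °C: 221.4×2.08×23.8 = 10960 J
Heat released by water cooling to 0 °C: 93.4×4.21×46.2 = 18166 J
18166 J < 10960 + 221.4×331.0 = 84243.4 J, so not all ice melts; final T = 0 °C.
Heat left for melting: 18166 − 10960 = 7206 J
Mass melted = 7206 / 331.0 = 21.77 g
Ice remaining = 221.4 − 21.77 = 199.63 g

m_ice remaining = 200 g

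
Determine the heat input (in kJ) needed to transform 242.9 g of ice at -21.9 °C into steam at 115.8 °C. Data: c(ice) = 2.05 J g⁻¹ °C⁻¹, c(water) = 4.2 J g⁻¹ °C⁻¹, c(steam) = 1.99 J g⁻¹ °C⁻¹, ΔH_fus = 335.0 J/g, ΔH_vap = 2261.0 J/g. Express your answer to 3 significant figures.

q1 (heat ice -21.9→0.0 °C): 242.9 × 2.05 × 21.9 = 10905 J
q2 (melt at 0 °C): 242.9 × 335.0 = 81372 J
q3 (heat water 0.0→100.0 °C): 242.9 × 4.2 × 100.0 = 102018 J
q4 (vaporize at 100 °C): 242.9 × 2261.0 = 549197 J
q5 (heat steam 100.0→115.8 °C): 242.9 × 1.99 × 15.8 = 7637 J
Total: 10905 + 81372 + 102018 + 549197 + 7637 = 751129 J = 751 kJ

q = 751 kJ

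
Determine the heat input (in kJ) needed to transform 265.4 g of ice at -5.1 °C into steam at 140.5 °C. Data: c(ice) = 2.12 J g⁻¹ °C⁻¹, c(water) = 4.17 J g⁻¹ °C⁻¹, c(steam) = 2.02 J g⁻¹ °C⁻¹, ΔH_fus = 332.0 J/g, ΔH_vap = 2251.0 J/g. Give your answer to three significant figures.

q1 (heat ice -5.1→0.0 °C): 265.4 × 2.12 × 5.1 = 2870 J
q2 (melt at 0 °C): 265.4 × 332.0 = 88113 J
q3 (heat water 0.0→100.0 °C): 265.4 × 4.17 × 100.0 = 110672 J
q4 (vaporize at 100 °C): 265.4 × 2251.0 = 597415 J
q5 (heat steam 100.0→140.5 °C): 265.4 × 2.02 × 40.5 = 21712 J
Total: 2870 + 88113 + 110672 + 597415 + 21712 = 820782 J = 821 kJ

q = 821 kJ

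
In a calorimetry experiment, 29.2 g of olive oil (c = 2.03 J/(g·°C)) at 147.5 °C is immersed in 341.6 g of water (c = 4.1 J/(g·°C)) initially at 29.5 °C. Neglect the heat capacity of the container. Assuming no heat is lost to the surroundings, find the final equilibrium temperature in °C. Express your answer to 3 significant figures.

T_f = 34.3 °C

Heat lost by olive oil = heat gained by water.
(29.2)(2.03)(147.5 − T) = (341.6)(4.1)(T − 29.5)
59.276 (147.5 − T) = 1400.56 (T − 29.5)
8743.2 − 59.276 T = 1400.56 T − 41317
50060.2 = 1459.836 T
T = 34.29 °C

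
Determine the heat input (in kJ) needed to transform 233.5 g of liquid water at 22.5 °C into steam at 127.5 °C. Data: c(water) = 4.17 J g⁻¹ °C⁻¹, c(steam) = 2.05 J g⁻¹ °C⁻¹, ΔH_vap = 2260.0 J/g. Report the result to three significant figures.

q1 (heat water 22.5→100.0 °C): 233.5 × 4.17 × 77.5 = 75461 J
q2 (vaporize at 100 °C): 233.5 × 2260.0 = 527710 J
q3 (heat steam 100.0→127.5 °C): 233.5 × 2.05 × 27.5 = 13164 J
Total: 75461 + 527710 + 13164 = 616335 J = 616 kJ

q = 616 kJ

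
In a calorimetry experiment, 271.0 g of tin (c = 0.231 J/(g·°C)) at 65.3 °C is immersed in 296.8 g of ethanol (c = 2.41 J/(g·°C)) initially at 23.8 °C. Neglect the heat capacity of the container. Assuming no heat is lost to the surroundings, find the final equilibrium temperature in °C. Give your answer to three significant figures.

T_f = 27.1 °C

Heat lost by tin = heat gained by ethanol.
(271.0)(0.231)(65.3 − T) = (296.8)(2.41)(T − 23.8)
62.601 (65.3 − T) = 715.288 (T − 23.8)
4087.8 − 62.601 T = 715.288 T − 17024
21111.8 = 777.889 T
T = 27.14 °C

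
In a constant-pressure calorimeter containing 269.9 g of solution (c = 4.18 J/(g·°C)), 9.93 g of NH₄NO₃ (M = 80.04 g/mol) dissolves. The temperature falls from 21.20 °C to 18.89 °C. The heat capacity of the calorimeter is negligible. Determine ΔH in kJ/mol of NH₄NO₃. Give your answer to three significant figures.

|ΔT| = |18.89 − 21.20| = 2.31 °C
|q_surr| = (269.9 × 4.18) × 2.31 = 1128.182 × 2.31 = 2606 J
n(NH₄NO₃) = 9.93 / 80.04 = 0.1241 mol
Temperature fell, so q_rxn = +|q_surr| = 2.606 kJ
ΔH = q_rxn / n = 21.00 kJ/mol

ΔH = 21.0 kJ/mol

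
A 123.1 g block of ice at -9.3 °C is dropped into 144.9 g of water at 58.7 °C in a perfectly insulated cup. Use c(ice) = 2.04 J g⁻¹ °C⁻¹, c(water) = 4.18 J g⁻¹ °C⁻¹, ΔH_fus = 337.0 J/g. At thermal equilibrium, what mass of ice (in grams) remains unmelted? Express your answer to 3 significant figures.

m_ice remaining = 24.5 g

Heat to warm all ice to 0 °C: 123.1×2.04×9.3 = 2335.5 J
Heat released by water cooling to 0 °C: 144.9×4.18×58.7 = 35554 J
35554 J < 2335.5 + 123.1×337.0 = 43820.2 J, so not all ice melts; final T = 0 °C.
Heat left for melting: 35554 − 2335.5 = 33218.5 J
Mass melted = 33218.5 / 337.0 = 98.57 g
Ice remaining = 123.1 − 98.57 = 24.53 g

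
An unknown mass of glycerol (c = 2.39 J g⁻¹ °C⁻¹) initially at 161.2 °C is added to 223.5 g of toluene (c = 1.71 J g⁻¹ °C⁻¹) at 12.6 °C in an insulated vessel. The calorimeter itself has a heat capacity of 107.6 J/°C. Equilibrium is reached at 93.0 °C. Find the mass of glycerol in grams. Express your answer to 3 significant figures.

m = 242 g

q_gained = (223.5 × 1.71 + 107.6) × (93.0 − 12.6) = 39380 J
q_lost = m × 2.39 × (161.2 − 93.0) = 162.998 m
m = 39380 / 162.998 = 242 g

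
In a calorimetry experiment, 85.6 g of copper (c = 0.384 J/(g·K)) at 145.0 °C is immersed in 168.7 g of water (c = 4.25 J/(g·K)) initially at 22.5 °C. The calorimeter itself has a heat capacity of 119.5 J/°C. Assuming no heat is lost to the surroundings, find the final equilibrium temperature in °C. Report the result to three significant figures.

Heat lost by copper = heat gained by water + calorimeter.
(85.6)(0.384)(145.0 − T) = [(168.7)(4.25) + 119.5](T − 22.5)
32.8704 (145.0 − T) = 836.475 (T − 22.5)
4766.2 − 32.8704 T = 836.475 T − 18821
23587.2 = 869.3454 T
T = 27.13 °C

T_f = 27.1 °C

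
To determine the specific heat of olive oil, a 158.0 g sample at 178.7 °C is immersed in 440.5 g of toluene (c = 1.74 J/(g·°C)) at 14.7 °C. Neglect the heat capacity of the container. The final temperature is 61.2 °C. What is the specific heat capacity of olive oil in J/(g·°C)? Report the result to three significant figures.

q_gained = (440.5 × 1.74) × (61.2 − 14.7) = 35640 J
q_lost = 158.0 × c × (178.7 − 61.2) = 18565 c
Set equal: c = 35640 / 18565 = 1.92 J/(g·°C)

c = 1.92 J/(g·°C)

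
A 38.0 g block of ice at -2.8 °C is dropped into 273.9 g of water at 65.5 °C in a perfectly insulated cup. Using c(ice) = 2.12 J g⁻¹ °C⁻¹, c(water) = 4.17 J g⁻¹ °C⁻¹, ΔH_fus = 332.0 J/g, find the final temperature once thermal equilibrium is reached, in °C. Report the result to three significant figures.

Heat to bring ice to 0 °C and melt it: q₁ = 38.0×2.12×2.8 + 38.0×332.0 = 12842 J
Heat the water can supply cooling to 0 °C: 273.9×4.17×65.5 = 74811.7 J > q₁, so all ice melts.
Energy balance: 273.9×4.17×(65.5 − T) = 12842 + 38.0×4.17×(T − 0)
1142.163(65.5 − T) = 12842 + 158.46 T
74811.7 − 12842 = 1300.623 T
T = 61969.7 / 1300.623 = 47.646 °C

T_f = 47.6 °C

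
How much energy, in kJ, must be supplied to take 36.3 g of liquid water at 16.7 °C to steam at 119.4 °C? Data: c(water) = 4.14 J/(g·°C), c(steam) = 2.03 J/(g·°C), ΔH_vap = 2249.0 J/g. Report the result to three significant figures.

q1 (heat water 16.7→100.0 °C): 36.3 × 4.14 × 83.3 = 12518 J
q2 (vaporize at 100 °C): 36.3 × 2249.0 = 81639 J
q3 (heat steam 100.0→119.4 °C): 36.3 × 2.03 × 19.4 = 1430 J
Total: 12518 + 81639 + 1430 = 95587 J = 95.6 kJ

q = 95.6 kJ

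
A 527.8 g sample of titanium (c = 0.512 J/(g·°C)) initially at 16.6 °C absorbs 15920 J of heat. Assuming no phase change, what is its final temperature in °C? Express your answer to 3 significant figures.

T_f = 75.5 °C

ΔT = q / (m c) = 15920 / (527.8 × 0.512) = 58.91 °C
T_f = 16.6 + 58.91 = 75.51 °C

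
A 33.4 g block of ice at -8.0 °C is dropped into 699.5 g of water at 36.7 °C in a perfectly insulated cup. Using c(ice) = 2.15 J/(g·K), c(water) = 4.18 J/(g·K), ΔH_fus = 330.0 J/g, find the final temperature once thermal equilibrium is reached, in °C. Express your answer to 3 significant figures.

T_f = 31.2 °C

Heat to bring ice to 0 °C and melt it: q₁ = 33.4×2.15×8.0 + 33.4×330.0 = 11596 J
Heat the water can supply cooling to 0 °C: 699.5×4.18×36.7 = 107307 J > q₁, so all ice melts.
Energy balance: 699.5×4.18×(36.7 − T) = 11596 + 33.4×4.18×(T − 0)
2923.91(36.7 − T) = 11596 + 139.612 T
107307 − 11596 = 3063.522 T
T = 95711 / 3063.522 = 31.24 °C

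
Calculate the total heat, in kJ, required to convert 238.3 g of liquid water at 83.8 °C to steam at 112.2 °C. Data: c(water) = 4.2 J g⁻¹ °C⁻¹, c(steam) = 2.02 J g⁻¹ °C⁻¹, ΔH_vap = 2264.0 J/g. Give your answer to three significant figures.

q1 (heat water 83.8→100.0 °C): 238.3 × 4.2 × 16.2 = 16214 J
q2 (vaporize at 100 °C): 238.3 × 2264.0 = 539511 J
q3 (heat steam 100.0→112.2 °C): 238.3 × 2.02 × 12.2 = 5873 J
Total: 16214 + 539511 + 5873 = 561598 J = 562 kJ

q = 562 kJ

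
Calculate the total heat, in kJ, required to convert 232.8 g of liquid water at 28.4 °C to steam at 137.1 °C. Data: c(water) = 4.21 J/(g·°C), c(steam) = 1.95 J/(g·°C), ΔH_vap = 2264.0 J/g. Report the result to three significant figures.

q1 (heat water 28.4→100.0 °C): 232.8 × 4.21 × 71.6 = 70174 J
q2 (vaporize at 100 °C): 232.8 × 2264.0 = 527059 J
q3 (heat steam 100.0→137.1 °C): 232.8 × 1.95 × 37.1 = 16842 J
Total: 70174 + 527059 + 16842 = 614075 J = 614 kJ

q = 614 kJ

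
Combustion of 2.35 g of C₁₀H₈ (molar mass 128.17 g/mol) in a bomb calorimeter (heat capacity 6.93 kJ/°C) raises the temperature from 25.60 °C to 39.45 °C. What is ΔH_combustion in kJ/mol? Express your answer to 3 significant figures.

ΔT = 39.45 − 25.60 = 13.85 °C
q_cal = C_cal × ΔT = 6.93 × 13.85 = 95.9805 kJ
n = 2.35 / 128.17 = 0.01834 mol
q_rxn = −q_cal = -95.9805 kJ
ΔH = -95.9805 / 0.01834 = -5233 kJ/mol

ΔH = -5230 kJ/mol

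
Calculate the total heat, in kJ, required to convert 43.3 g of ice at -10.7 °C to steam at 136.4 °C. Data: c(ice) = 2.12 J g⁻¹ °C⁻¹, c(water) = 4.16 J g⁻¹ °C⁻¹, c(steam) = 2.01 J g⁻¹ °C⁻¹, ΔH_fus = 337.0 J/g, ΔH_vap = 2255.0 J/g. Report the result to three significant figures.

q1 (heat ice -10.7→0.0 °C): 43.3 × 2.12 × 10.7 = 982 J
q2 (melt at 0 °C): 43.3 × 337.0 = 14592 J
q3 (heat water 0.0→100.0 °C): 43.3 × 4.16 × 100.0 = 18013 J
q4 (vaporize at 100 °C): 43.3 × 2255.0 = 97642 J
q5 (heat steam 100.0→136.4 °C): 43.3 × 2.01 × 36.4 = 3168 J
Total: 982 + 14592 + 18013 + 97642 + 3168 = 134397 J = 134 kJ

q = 134 kJ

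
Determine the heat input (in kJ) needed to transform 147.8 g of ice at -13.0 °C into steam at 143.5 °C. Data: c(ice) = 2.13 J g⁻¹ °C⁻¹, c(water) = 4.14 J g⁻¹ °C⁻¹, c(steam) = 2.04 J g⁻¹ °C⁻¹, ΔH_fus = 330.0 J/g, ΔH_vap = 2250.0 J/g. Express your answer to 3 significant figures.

q = 460 kJ

q1 (heat ice -13.0→0.0 °C): 147.8 × 2.13 × 13.0 = 4093 J
q2 (melt at 0 °C): 147.8 × 330.0 = 48774 J
q3 (heat water 0.0→100.0 °C): 147.8 × 4.14 × 100.0 = 61189 J
q4 (vaporize at 100 °C): 147.8 × 2250.0 = 332550 J
q5 (heat steam 100.0→143.5 °C): 147.8 × 2.04 × 43.5 = 13116 J
Total: 4093 + 48774 + 61189 + 332550 + 13116 = 459722 J = 460 kJ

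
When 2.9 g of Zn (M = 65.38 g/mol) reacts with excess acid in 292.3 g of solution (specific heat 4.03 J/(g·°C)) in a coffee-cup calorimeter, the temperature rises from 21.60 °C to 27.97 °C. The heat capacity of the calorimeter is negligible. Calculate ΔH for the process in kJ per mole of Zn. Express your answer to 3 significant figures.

|ΔT| = |27.97 − 21.60| = 6.37 °C
|q_surr| = (292.3 × 4.03) × 6.37 = 1177.969 × 6.37 = 7504 J
n(Zn) = 2.9 / 65.38 = 0.04436 mol
Temperature rose, so q_rxn = −|q_surr| = -7.504 kJ
ΔH = q_rxn / n = -169.2 kJ/mol

ΔH = -169 kJ/mol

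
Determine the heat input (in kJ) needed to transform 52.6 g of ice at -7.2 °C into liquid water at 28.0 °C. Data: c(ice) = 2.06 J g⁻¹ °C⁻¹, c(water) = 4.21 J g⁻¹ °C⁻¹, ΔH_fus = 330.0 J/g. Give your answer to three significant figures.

q1 (heat ice -7.2→0.0 °C): 52.6 × 2.06 × 7.2 = 780 J
q2 (melt at 0 °C): 52.6 × 330.0 = 17358 J
q3 (heat water 0.0→28.0 °C): 52.6 × 4.21 × 28.0 = 6200 J
Total: 780 + 17358 + 6200 = 24338 J = 24.3 kJ

q = 24.3 kJ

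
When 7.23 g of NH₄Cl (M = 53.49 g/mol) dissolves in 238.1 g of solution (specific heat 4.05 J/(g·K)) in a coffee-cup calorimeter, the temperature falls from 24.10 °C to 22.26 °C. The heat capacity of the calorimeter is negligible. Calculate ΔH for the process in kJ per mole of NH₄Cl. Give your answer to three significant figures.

|ΔT| = |22.26 − 24.10| = 1.84 °C
|q_surr| = (238.1 × 4.05) × 1.84 = 964.305 × 1.84 = 1774 J
n(NH₄Cl) = 7.23 / 53.49 = 0.1352 mol
Temperature fell, so q_rxn = +|q_surr| = 1.774 kJ
ΔH = q_rxn / n = 13.12 kJ/mol

ΔH = 13.1 kJ/mol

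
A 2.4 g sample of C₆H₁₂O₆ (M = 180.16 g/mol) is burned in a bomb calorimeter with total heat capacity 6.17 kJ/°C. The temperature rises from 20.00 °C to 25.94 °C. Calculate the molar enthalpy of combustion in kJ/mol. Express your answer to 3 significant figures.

ΔT = 25.94 − 20.00 = 5.94 °C
q_cal = C_cal × ΔT = 6.17 × 5.94 = 36.6498 kJ
n = 2.4 / 180.16 = 0.01332 mol
q_rxn = −q_cal = -36.6498 kJ
ΔH = -36.6498 / 0.01332 = -2751 kJ/mol

ΔH = -2750 kJ/mol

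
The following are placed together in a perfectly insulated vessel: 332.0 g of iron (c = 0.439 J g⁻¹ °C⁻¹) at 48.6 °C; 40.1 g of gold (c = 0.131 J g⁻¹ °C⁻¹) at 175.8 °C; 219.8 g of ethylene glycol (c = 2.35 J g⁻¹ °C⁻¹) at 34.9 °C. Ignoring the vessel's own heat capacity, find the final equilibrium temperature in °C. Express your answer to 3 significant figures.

Σ mᵢcᵢ(T − Tᵢ) = 0  ⇒  T = Σ mᵢcᵢTᵢ / Σ mᵢcᵢ
Σ mᵢcᵢ = 332.0×0.439 + 40.1×0.131 + 219.8×2.35 = 667.5311
Σ mᵢcᵢTᵢ = 145.748×48.6 + 5.2531×175.8 + 516.53×34.9 = 26034
T = 26034 / 667.5311 = 39.00 °C

T_f = 39.0 °C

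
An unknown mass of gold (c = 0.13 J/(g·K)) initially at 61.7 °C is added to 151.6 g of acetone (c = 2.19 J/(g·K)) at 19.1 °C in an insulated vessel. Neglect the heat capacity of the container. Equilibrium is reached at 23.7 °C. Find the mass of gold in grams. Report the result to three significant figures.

q_gained = (151.6 × 2.19) × (23.7 − 19.1) = 1527 J
q_lost = m × 0.13 × (61.7 − 23.7) = 4.94 m
m = 1527 / 4.94 = 309 g

m = 309 g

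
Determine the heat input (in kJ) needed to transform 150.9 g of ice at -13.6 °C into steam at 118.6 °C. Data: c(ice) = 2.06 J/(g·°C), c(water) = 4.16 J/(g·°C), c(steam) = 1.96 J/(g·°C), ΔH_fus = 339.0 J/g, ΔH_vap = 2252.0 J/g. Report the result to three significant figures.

q1 (heat ice -13.6→0.0 °C): 150.9 × 2.06 × 13.6 = 4228 J
q2 (melt at 0 °C): 150.9 × 339.0 = 51155 J
q3 (heat water 0.0→100.0 °C): 150.9 × 4.16 × 100.0 = 62774 J
q4 (vaporize at 100 °C): 150.9 × 2252.0 = 339827 J
q5 (heat steam 100.0→118.6 °C): 150.9 × 1.96 × 18.6 = 5501 J
Total: 4228 + 51155 + 62774 + 339827 + 5501 = 463485 J = 463 kJ

q = 463 kJ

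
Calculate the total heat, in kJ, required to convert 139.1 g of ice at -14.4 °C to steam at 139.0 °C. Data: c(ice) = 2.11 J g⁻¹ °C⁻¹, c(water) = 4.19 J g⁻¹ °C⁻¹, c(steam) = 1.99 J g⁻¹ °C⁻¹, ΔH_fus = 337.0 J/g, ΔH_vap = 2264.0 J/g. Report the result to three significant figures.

q = 435 kJ

q1 (heat ice -14.4→0.0 °C): 139.1 × 2.11 × 14.4 = 4226 J
q2 (melt at 0 °C): 139.1 × 337.0 = 46877 J
q3 (heat water 0.0→100.0 °C): 139.1 × 4.19 × 100.0 = 58283 J
q4 (vaporize at 100 °C): 139.1 × 2264.0 = 314922 J
q5 (heat steam 100.0→139.0 °C): 139.1 × 1.99 × 39.0 = 10796 J
Total: 4226 + 46877 + 58283 + 314922 + 10796 = 435104 J = 435 kJ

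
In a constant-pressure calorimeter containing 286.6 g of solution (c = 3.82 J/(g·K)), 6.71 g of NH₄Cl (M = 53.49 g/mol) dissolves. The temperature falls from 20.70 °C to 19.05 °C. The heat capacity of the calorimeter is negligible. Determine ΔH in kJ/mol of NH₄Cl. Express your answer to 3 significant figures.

|ΔT| = |19.05 − 20.70| = 1.65 °C
|q_surr| = (286.6 × 3.82) × 1.65 = 1094.812 × 1.65 = 1806 J
n(NH₄Cl) = 6.71 / 53.49 = 0.1254 mol
Temperature fell, so q_rxn = +|q_surr| = 1.806 kJ
ΔH = q_rxn / n = 14.40 kJ/mol

ΔH = 14.4 kJ/mol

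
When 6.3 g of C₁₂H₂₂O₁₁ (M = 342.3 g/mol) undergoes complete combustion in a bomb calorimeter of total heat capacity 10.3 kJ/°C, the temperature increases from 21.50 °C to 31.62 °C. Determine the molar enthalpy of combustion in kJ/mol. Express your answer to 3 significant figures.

ΔH = -5660 kJ/mol

ΔT = 31.62 − 21.50 = 10.12 °C
q_cal = C_cal × ΔT = 10.3 × 10.12 = 104.236 kJ
n = 6.3 / 342.3 = 0.018405 mol
q_rxn = −q_cal = -104.236 kJ
ΔH = -104.236 / 0.018405 = -5663 kJ/mol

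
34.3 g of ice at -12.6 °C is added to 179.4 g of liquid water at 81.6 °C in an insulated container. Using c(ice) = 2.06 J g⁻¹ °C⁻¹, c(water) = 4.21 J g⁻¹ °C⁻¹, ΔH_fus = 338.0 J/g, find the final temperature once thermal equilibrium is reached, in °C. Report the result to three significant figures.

Heat to bring ice to 0 °C and melt it: q₁ = 34.3×2.06×12.6 + 34.3×338.0 = 12484 J
Heat the water can supply cooling to 0 °C: 179.4×4.21×81.6 = 61630.4 J > q₁, so all ice melts.
Energy balance: 179.4×4.21×(81.6 − T) = 12484 + 34.3×4.21×(T − 0)
755.274(81.6 − T) = 12484 + 144.403 T
61630.4 − 12484 = 899.677 T
T = 49146.4 / 899.677 = 54.63 °C

T_f = 54.6 °C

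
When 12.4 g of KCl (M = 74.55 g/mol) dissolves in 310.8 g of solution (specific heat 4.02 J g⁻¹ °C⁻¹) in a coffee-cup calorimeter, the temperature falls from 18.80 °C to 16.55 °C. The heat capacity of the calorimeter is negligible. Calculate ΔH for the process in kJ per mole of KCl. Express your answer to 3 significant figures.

ΔH = 16.9 kJ/mol

|ΔT| = |16.55 − 18.80| = 2.25 °C
|q_surr| = (310.8 × 4.02) × 2.25 = 1249.416 × 2.25 = 2811 J
n(KCl) = 12.4 / 74.55 = 0.1663 mol
Temperature fell, so q_rxn = +|q_surr| = 2.811 kJ
ΔH = q_rxn / n = 16.90 kJ/mol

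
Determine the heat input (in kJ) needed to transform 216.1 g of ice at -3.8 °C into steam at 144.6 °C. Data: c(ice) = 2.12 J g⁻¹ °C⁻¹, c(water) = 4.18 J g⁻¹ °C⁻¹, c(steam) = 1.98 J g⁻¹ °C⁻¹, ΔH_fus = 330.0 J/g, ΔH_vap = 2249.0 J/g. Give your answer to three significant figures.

q = 668 kJ

q1 (heat ice -3.8→0.0 °C): 216.1 × 2.12 × 3.8 = 1741 J
q2 (melt at 0 °C): 216.1 × 330.0 = 71313 J
q3 (heat water 0.0→100.0 °C): 216.1 × 4.18 × 100.0 = 90330 J
q4 (vaporize at 100 °C): 216.1 × 2249.0 = 486009 J
q5 (heat steam 100.0→144.6 °C): 216.1 × 1.98 × 44.6 = 19083 J
Total: 1741 + 71313 + 90330 + 486009 + 19083 = 668476 J = 668 kJ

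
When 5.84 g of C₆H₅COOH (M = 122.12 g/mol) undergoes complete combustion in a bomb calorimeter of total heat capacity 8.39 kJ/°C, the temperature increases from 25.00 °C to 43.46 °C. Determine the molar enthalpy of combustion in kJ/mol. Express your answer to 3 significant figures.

ΔT = 43.46 − 25.00 = 18.46 °C
q_cal = C_cal × ΔT = 8.39 × 18.46 = 154.8794 kJ
n = 5.84 / 122.12 = 0.04782 mol
q_rxn = −q_cal = -154.8794 kJ
ΔH = -154.8794 / 0.04782 = -3239 kJ/mol

ΔH = -3240 kJ/mol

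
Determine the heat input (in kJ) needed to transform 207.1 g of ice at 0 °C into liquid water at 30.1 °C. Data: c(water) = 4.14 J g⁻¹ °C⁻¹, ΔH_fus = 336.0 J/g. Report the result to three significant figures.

q = 95.4 kJ

q1 (melt at 0 °C): 207.1 × 336.0 = 69586 J
q2 (heat water 0.0→30.1 °C): 207.1 × 4.14 × 30.1 = 25808 J
Total: 69586 + 25808 = 95394 J = 95.4 kJ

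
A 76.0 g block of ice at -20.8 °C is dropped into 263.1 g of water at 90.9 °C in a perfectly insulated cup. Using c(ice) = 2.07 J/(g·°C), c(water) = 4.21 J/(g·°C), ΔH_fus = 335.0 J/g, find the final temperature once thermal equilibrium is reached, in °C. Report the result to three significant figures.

T_f = 50.4 °C

Heat to bring ice to 0 °C and melt it: q₁ = 76.0×2.07×20.8 + 76.0×335.0 = 28732 J
Heat the water can supply cooling to 0 °C: 263.1×4.21×90.9 = 100685 J > q₁, so all ice melts.
Energy balance: 263.1×4.21×(90.9 − T) = 28732 + 76.0×4.21×(T − 0)
1107.651(90.9 − T) = 28732 + 319.96 T
100685 − 28732 = 1427.611 T
T = 71953 / 1427.611 = 50.40 °C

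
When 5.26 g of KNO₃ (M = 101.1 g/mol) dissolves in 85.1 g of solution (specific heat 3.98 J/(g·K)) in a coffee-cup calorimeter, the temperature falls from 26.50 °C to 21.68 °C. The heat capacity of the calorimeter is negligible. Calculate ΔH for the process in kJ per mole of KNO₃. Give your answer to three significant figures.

|ΔT| = |21.68 − 26.50| = 4.82 °C
|q_surr| = (85.1 × 3.98) × 4.82 = 338.698 × 4.82 = 1633 J
n(KNO₃) = 5.26 / 101.1 = 0.05203 mol
Temperature fell, so q_rxn = +|q_surr| = 1.633 kJ
ΔH = q_rxn / n = 31.39 kJ/mol

ΔH = 31.4 kJ/mol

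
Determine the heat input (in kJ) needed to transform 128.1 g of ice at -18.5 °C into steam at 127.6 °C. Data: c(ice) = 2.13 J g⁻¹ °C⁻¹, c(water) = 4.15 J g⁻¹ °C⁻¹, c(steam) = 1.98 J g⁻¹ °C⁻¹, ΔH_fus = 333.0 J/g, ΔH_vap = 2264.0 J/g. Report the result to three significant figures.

q = 398 kJ

q1 (heat ice -18.5→0.0 °C): 128.1 × 2.13 × 18.5 = 5048 J
q2 (melt at 0 °C): 128.1 × 333.0 = 42657 J
q3 (heat water 0.0→100.0 °C): 128.1 × 4.15 × 100.0 = 53162 J
q4 (vaporize at 100 °C): 128.1 × 2264.0 = 290018 J
q5 (heat steam 100.0→127.6 °C): 128.1 × 1.98 × 27.6 = 7000 J
Total: 5048 + 42657 + 53162 + 290018 + 7000 = 397885 J = 398 kJ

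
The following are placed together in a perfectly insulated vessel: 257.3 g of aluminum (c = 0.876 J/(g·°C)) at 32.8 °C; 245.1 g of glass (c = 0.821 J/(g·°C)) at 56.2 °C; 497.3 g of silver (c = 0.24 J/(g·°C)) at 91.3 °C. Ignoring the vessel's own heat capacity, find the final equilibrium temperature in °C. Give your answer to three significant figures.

T_f = 54.2 °C

Σ mᵢcᵢ(T − Tᵢ) = 0  ⇒  T = Σ mᵢcᵢTᵢ / Σ mᵢcᵢ
Σ mᵢcᵢ = 257.3×0.876 + 245.1×0.821 + 497.3×0.24 = 545.9739
Σ mᵢcᵢTᵢ = 225.3948×32.8 + 201.2271×56.2 + 119.352×91.3 = 29599
T = 29599 / 545.9739 = 54.21 °C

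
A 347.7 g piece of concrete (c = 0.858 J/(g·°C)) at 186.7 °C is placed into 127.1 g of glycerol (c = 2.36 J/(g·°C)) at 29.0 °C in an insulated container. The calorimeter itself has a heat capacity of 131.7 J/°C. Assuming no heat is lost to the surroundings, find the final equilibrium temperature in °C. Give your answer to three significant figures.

T_f = 93.4 °C

Heat lost by concrete = heat gained by glycerol + calorimeter.
(347.7)(0.858)(186.7 − T) = [(127.1)(2.36) + 131.7](T − 29.0)
298.3266 (186.7 − T) = 431.656 (T − 29.0)
55698 − 298.3266 T = 431.656 T − 12518
68216 = 729.9826 T
T = 93.449 °C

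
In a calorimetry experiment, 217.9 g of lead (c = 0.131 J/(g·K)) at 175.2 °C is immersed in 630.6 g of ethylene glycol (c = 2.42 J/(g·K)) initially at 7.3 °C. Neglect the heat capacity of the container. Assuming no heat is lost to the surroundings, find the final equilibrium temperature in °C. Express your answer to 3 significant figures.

T_f = 10.4 °C

Heat lost by lead = heat gained by ethylene glycol.
(217.9)(0.131)(175.2 − T) = (630.6)(2.42)(T − 7.3)
28.5449 (175.2 − T) = 1526.052 (T − 7.3)
5001.1 − 28.5449 T = 1526.052 T − 11140
16141.1 = 1554.5969 T
T = 10.38 °C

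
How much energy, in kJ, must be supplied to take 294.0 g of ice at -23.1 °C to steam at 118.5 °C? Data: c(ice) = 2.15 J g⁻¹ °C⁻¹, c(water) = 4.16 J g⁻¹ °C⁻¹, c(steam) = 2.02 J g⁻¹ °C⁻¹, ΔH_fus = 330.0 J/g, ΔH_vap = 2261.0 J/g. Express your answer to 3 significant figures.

q = 910 kJ

q1 (heat ice -23.1→0.0 °C): 294.0 × 2.15 × 23.1 = 14602 J
q2 (melt at 0 °C): 294.0 × 330.0 = 97020 J
q3 (heat water 0.0→100.0 °C): 294.0 × 4.16 × 100.0 = 122304 J
q4 (vaporize at 100 °C): 294.0 × 2261.0 = 664734 J
q5 (heat steam 100.0→118.5 °C): 294.0 × 2.02 × 18.5 = 10987 J
Total: 14602 + 97020 + 122304 + 664734 + 10987 = 909647 J = 910 kJ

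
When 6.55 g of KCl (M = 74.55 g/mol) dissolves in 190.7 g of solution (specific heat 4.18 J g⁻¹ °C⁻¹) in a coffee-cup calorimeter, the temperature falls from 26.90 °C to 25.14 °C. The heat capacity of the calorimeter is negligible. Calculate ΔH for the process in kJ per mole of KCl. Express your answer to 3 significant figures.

ΔH = 16.0 kJ/mol

|ΔT| = |25.14 − 26.90| = 1.76 °C
|q_surr| = (190.7 × 4.18) × 1.76 = 797.126 × 1.76 = 1403 J
n(KCl) = 6.55 / 74.55 = 0.08786 mol
Temperature fell, so q_rxn = +|q_surr| = 1.403 kJ
ΔH = q_rxn / n = 15.97 kJ/mol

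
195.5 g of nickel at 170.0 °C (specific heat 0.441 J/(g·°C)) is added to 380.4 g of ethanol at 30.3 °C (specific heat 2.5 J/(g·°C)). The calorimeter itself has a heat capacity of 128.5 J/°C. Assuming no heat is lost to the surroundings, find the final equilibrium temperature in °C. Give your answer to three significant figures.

Heat lost by nickel = heat gained by ethanol + calorimeter.
(195.5)(0.441)(170.0 − T) = [(380.4)(2.5) + 128.5](T − 30.3)
86.2155 (170.0 − T) = 1079.5 (T − 30.3)
14657 − 86.2155 T = 1079.5 T − 32709
47366 = 1165.7155 T
T = 40.63 °C

T_f = 40.6 °C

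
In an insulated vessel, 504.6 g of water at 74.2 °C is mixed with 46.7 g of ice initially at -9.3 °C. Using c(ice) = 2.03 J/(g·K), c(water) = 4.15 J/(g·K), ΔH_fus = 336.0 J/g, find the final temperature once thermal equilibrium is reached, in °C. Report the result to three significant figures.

T_f = 60.7 °C

Heat to bring ice to 0 °C and melt it: q₁ = 46.7×2.03×9.3 + 46.7×336.0 = 16573 J
Heat the water can supply cooling to 0 °C: 504.6×4.15×74.2 = 155381 J > q₁, so all ice melts.
Energy balance: 504.6×4.15×(74.2 − T) = 16573 + 46.7×4.15×(T − 0)
2094.09(74.2 − T) = 16573 + 193.805 T
155381 − 16573 = 2287.895 T
T = 138808 / 2287.895 = 60.67 °C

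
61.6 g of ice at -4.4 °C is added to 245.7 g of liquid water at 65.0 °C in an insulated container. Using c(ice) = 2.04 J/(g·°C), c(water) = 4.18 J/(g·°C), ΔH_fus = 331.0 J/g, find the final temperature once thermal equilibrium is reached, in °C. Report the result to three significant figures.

T_f = 35.7 °C

Heat to bring ice to 0 °C and melt it: q₁ = 61.6×2.04×4.4 + 61.6×331.0 = 20943 J
Heat the water can supply cooling to 0 °C: 245.7×4.18×65.0 = 66756.7 J > q₁, so all ice melts.
Energy balance: 245.7×4.18×(65.0 − T) = 20943 + 61.6×4.18×(T − 0)
1027.026(65.0 − T) = 20943 + 257.488 T
66756.7 − 20943 = 1284.514 T
T = 45813.7 / 1284.514 = 35.67 °C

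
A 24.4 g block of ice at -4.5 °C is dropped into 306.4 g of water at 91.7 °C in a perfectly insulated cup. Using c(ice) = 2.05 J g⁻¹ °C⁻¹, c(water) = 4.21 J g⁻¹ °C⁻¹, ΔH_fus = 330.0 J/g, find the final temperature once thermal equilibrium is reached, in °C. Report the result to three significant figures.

T_f = 79.0 °C

Heat to bring ice to 0 °C and melt it: q₁ = 24.4×2.05×4.5 + 24.4×330.0 = 8277.1 J
Heat the water can supply cooling to 0 °C: 306.4×4.21×91.7 = 118288 J > q₁, so all ice melts.
Energy balance: 306.4×4.21×(91.7 − T) = 8277.1 + 24.4×4.21×(T − 0)
1289.944(91.7 − T) = 8277.1 + 102.724 T
118288 − 8277.1 = 1392.668 T
T = 110010.9 / 1392.668 = 78.99 °C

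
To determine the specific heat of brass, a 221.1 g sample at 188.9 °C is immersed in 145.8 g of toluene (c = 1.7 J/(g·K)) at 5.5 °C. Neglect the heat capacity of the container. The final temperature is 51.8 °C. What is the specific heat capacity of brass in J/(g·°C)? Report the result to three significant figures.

q_gained = (145.8 × 1.7) × (51.8 − 5.5) = 11480 J
q_lost = 221.1 × c × (188.9 − 51.8) = 30312.81 c
Set equal: c = 11480 / 30312.81 = 0.379 J/(g·°C)

c = 0.379 J/(g·°C)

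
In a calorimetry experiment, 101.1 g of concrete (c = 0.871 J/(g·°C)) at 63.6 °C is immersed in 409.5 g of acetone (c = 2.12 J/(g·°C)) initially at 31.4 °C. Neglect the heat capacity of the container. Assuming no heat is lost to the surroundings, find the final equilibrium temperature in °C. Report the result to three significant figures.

T_f = 34.4 °C

Heat lost by concrete = heat gained by acetone.
(101.1)(0.871)(63.6 − T) = (409.5)(2.12)(T − 31.4)
88.0581 (63.6 − T) = 868.14 (T − 31.4)
5600.5 − 88.0581 T = 868.14 T − 27260
32860.5 = 956.1981 T
T = 34.37 °C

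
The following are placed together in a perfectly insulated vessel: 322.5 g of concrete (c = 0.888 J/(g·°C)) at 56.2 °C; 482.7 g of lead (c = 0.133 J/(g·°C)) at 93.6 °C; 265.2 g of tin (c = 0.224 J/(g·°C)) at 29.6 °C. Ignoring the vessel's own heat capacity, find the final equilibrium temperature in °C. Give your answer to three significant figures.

Σ mᵢcᵢ(T − Tᵢ) = 0  ⇒  T = Σ mᵢcᵢTᵢ / Σ mᵢcᵢ
Σ mᵢcᵢ = 322.5×0.888 + 482.7×0.133 + 265.2×0.224 = 409.9839
Σ mᵢcᵢTᵢ = 286.38×56.2 + 64.1991×93.6 + 59.4048×29.6 = 23862
T = 23862 / 409.9839 = 58.20 °C

T_f = 58.2 °C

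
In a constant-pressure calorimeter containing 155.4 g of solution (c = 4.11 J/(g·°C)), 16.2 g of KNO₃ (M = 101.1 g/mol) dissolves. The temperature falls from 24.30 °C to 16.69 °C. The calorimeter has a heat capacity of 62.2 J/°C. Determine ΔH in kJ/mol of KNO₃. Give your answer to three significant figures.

ΔH = 33.3 kJ/mol

|ΔT| = |16.69 − 24.30| = 7.61 °C
|q_surr| = (155.4 × 4.11 + 62.2) × 7.61 = 700.894 × 7.61 = 5334 J
n(KNO₃) = 16.2 / 101.1 = 0.1602 mol
Temperature fell, so q_rxn = +|q_surr| = 5.334 kJ
ΔH = q_rxn / n = 33.30 kJ/mol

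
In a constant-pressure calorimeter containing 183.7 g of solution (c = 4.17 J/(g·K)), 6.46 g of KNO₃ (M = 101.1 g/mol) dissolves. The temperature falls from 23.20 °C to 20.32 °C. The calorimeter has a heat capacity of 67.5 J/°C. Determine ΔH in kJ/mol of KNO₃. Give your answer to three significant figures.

ΔH = 37.6 kJ/mol

|ΔT| = |20.32 − 23.20| = 2.88 °C
|q_surr| = (183.7 × 4.17 + 67.5) × 2.88 = 833.529 × 2.88 = 2401 J
n(KNO₃) = 6.46 / 101.1 = 0.06390 mol
Temperature fell, so q_rxn = +|q_surr| = 2.401 kJ
ΔH = q_rxn / n = 37.57 kJ/mol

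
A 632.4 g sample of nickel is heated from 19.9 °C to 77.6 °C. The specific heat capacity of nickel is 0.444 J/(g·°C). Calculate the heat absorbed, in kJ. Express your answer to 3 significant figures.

q = m c ΔT = 632.4 × 0.444 × (77.6 − 19.9)
q = 632.4 × 0.444 × 57.7 = 16200 J = 16.2 kJ

q = 16.2 kJ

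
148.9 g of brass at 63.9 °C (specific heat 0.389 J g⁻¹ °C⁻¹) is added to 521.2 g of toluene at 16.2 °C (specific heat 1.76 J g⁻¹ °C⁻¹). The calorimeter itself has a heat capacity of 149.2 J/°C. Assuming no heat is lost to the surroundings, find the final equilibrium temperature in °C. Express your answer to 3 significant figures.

Heat lost by brass = heat gained by toluene + calorimeter.
(148.9)(0.389)(63.9 − T) = [(521.2)(1.76) + 149.2](T − 16.2)
57.9221 (63.9 − T) = 1066.512 (T − 16.2)
3701.2 − 57.9221 T = 1066.512 T − 17277
20978.2 = 1124.4341 T
T = 18.66 °C

T_f = 18.7 °C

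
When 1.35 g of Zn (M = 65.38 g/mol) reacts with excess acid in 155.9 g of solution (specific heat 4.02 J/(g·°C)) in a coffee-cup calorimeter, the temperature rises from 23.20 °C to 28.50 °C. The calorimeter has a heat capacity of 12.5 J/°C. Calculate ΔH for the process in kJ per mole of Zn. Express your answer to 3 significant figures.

ΔH = -164 kJ/mol

|ΔT| = |28.50 − 23.20| = 5.30 °C
|q_surr| = (155.9 × 4.02 + 12.5) × 5.30 = 639.218 × 5.30 = 3388 J
n(Zn) = 1.35 / 65.38 = 0.02065 mol
Temperature rose, so q_rxn = −|q_surr| = -3.388 kJ
ΔH = q_rxn / n = -164.1 kJ/mol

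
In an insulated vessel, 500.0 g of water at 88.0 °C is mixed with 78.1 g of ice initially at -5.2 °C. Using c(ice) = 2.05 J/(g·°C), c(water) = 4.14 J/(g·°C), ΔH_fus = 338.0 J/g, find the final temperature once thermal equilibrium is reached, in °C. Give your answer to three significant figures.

Heat to bring ice to 0 °C and melt it: q₁ = 78.1×2.05×5.2 + 78.1×338.0 = 27230 J
Heat the water can supply cooling to 0 °C: 500.0×4.14×88.0 = 182160 J > q₁, so all ice melts.
Energy balance: 500.0×4.14×(88.0 − T) = 27230 + 78.1×4.14×(T − 0)
2070(88.0 − T) = 27230 + 323.334 T
182160 − 27230 = 2393.334 T
T = 154930 / 2393.334 = 64.73 °C

T_f = 64.7 °C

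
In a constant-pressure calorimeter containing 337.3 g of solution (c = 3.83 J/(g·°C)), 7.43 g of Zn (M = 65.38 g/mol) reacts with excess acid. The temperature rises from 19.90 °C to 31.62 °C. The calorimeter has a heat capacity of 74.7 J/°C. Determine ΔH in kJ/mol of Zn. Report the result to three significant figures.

ΔH = -141 kJ/mol

|ΔT| = |31.62 − 19.90| = 11.72 °C
|q_surr| = (337.3 × 3.83 + 74.7) × 11.72 = 1366.559 × 11.72 = 16020 J
n(Zn) = 7.43 / 65.38 = 0.1136 mol
Temperature rose, so q_rxn = −|q_surr| = -16.02 kJ
ΔH = q_rxn / n = -141.0 kJ/mol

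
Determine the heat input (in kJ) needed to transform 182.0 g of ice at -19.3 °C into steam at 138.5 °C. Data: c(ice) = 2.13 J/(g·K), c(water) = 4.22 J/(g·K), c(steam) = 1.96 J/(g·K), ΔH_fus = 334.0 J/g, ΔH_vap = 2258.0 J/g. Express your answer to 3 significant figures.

q = 570 kJ

q1 (heat ice -19.3→0.0 °C): 182.0 × 2.13 × 19.3 = 7482 J
q2 (melt at 0 °C): 182.0 × 334.0 = 60788 J
q3 (heat water 0.0→100.0 °C): 182.0 × 4.22 × 100.0 = 76804 J
q4 (vaporize at 100 °C): 182.0 × 2258.0 = 410956 J
q5 (heat steam 100.0→138.5 °C): 182.0 × 1.96 × 38.5 = 13734 J
Total: 7482 + 60788 + 76804 + 410956 + 13734 = 569764 J = 570 kJ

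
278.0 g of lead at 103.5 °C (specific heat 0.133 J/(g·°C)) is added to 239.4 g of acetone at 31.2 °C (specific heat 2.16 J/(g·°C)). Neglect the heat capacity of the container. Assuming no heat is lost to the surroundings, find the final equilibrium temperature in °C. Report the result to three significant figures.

Heat lost by lead = heat gained by acetone.
(278.0)(0.133)(103.5 − T) = (239.4)(2.16)(T − 31.2)
36.974 (103.5 − T) = 517.104 (T − 31.2)
3826.8 − 36.974 T = 517.104 T − 16134
19960.8 = 554.078 T
T = 36.03 °C

T_f = 36.0 °C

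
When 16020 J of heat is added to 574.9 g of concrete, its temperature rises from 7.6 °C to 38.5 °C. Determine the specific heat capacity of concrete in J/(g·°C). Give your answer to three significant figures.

c = 0.902 J/(g·°C)

c = q / (m ΔT) = 16020 / (574.9 × 30.9)
c = 16020 / 17764.41 = 0.902 J/(g·°C)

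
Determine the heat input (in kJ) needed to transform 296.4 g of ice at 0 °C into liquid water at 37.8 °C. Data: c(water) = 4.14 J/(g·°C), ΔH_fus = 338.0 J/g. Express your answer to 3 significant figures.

q1 (melt at 0 °C): 296.4 × 338.0 = 100183 J
q2 (heat water 0.0→37.8 °C): 296.4 × 4.14 × 37.8 = 46384 J
Total: 100183 + 46384 = 146567 J = 147 kJ

q = 147 kJ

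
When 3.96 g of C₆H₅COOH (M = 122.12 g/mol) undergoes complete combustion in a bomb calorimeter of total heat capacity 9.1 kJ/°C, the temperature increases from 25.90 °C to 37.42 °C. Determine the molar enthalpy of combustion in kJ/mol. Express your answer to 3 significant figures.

ΔH = -3230 kJ/mol

ΔT = 37.42 − 25.90 = 11.52 °C
q_cal = C_cal × ΔT = 9.1 × 11.52 = 104.832 kJ
n = 3.96 / 122.12 = 0.03243 mol
q_rxn = −q_cal = -104.832 kJ
ΔH = -104.832 / 0.03243 = -3233 kJ/mol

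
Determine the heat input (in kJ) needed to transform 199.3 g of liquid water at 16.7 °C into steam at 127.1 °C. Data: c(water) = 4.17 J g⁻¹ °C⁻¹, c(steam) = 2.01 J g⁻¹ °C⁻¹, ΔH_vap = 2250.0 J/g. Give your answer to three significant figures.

q = 529 kJ

q1 (heat water 16.7→100.0 °C): 199.3 × 4.17 × 83.3 = 69229 J
q2 (vaporize at 100 °C): 199.3 × 2250.0 = 448425 J
q3 (heat steam 100.0→127.1 °C): 199.3 × 2.01 × 27.1 = 10856 J
Total: 69229 + 448425 + 10856 = 528510 J = 529 kJ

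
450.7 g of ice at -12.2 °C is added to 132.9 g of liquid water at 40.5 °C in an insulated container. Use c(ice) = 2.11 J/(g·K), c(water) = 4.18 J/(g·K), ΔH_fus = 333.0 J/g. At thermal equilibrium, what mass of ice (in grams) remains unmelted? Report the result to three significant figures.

Heat to warm all ice to 0 °C: 450.7×2.11×12.2 = 11602 J
Heat released by water cooling to 0 °C: 132.9×4.18×40.5 = 22499 J
22499 J < 11602 + 450.7×333.0 = 161685.1 J, so not all ice melts; final T = 0 °C.
Heat left for melting: 22499 − 11602 = 10897 J
Mass melted = 10897 / 333.0 = 32.72 g
Ice remaining = 450.7 − 32.72 = 417.98 g

m_ice remaining = 418 g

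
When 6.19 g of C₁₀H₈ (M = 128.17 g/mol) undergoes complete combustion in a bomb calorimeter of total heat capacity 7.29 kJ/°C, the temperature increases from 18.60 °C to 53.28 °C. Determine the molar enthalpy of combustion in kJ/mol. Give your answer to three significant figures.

ΔH = -5230 kJ/mol

ΔT = 53.28 − 18.60 = 34.68 °C
q_cal = C_cal × ΔT = 7.29 × 34.68 = 252.8172 kJ
n = 6.19 / 128.17 = 0.04830 mol
q_rxn = −q_cal = -252.8172 kJ
ΔH = -252.8172 / 0.04830 = -5234 kJ/mol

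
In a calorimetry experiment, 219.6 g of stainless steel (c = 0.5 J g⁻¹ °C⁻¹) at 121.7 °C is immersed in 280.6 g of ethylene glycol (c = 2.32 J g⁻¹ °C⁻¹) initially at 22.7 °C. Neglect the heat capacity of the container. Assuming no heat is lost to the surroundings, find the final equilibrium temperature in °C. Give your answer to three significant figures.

T_f = 37.0 °C

Heat lost by stainless steel = heat gained by ethylene glycol.
(219.6)(0.5)(121.7 − T) = (280.6)(2.32)(T − 22.7)
109.8 (121.7 − T) = 650.992 (T − 22.7)
13363 − 109.8 T = 650.992 T − 14778
28141 = 760.792 T
T = 36.99 °C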